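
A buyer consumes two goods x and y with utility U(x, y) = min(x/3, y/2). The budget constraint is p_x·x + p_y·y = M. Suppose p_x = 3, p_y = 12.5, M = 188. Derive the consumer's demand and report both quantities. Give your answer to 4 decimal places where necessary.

x* = 16.5882, y* = 11.0588

Leontief preferences: the optimum is at the kink where x/3 = y/2, i.e. y = (2/3)·x.
Budget: p_x·x + p_y·(2/3)·x = M, so (3·p_x + 2·p_y)·x = 3·M.
Demand: x*(p_x,p_y,M) = 3·M/(3·p_x + 2·p_y), y* = 2·M/(3·p_x + 2·p_y).
Here 3·3 + 2·12.5 = 34, giving x* = 16.5882 and y* = 11.0588.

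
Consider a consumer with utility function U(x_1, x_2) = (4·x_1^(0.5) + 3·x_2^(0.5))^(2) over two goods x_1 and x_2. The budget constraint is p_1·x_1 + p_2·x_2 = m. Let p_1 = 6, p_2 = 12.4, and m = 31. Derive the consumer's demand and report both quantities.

MRS = MU_x_1/MU_x_2 = (4/3)·(x_2/x_1)^(0.5). Set equal to p_1/p_2.
Solve for the ratio: x_2/x_1 = [(3/4)·p_1/p_2]^(2).
With the ratio pinned down, the budget gives x_1* = m/(p_1 + p_2·(x_2/x_1)) and x_2* = (x_2/x_1)·x_1*.
Numerically x_2/x_1 = 0.131699, so x_1* = 31/(6 + 12.4·0.131699) = 4.0613 and x_2* = 0.131699·4.0613 = 0.5349.

x_1* = 4.0613, x_2* = 0.5349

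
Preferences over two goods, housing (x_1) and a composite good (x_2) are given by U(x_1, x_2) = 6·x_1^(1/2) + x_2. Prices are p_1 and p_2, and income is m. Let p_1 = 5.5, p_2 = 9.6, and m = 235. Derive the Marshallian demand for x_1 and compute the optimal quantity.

MU_x_1 = 3/√x_1, MU_x_2 = 1. Tangency: 3/√x_1 = p_1/p_2.
Solve: √x_1 = 3·p_2/p_1, so x_1*(p_1,p_2) = (3·p_2/p_1)², and x_2* = (m − p_1·x_1*)/p_2.
Plugging in: x_1* = (3·9.6/5.5)² = 27.4195.

x_1* = 27.4195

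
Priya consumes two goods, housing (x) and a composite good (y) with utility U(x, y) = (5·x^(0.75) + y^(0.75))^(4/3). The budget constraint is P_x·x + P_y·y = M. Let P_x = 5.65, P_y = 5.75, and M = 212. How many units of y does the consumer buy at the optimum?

MRS = MU_x/MU_y = 5·(y/x)^(0.25). Set equal to P_x/P_y.
Hence y/x = ((1/5)·P_x/P_y)^(1/(0.25)), i.e. raised to the 4 power.
Substitute y = (y/x)·x into the budget: x* = M/(P_x + P_y·(y/x)).
Numerically y/x = 0.001492, so x* = 212/(5.65 + 5.75·0.001492) = 37.4653 and y* = 0.001492·37.4653 = 0.0559.

y* = 0.0559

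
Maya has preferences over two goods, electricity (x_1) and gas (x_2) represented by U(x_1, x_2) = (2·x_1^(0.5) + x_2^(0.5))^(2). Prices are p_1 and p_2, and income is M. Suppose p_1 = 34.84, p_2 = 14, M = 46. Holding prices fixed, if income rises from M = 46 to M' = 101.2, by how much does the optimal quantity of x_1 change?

Δx_1* = 0.9767

With the ratio pinned down, the budget gives x_1* = M/(p_1 + p_2·(x_2/x_1)) and x_2* = (x_2/x_1)·x_1*.
Numerically x_2/x_1 = 1.548247, so x_1* = 46/(34.84 + 14·1.548247) = 0.8139.
At M' = 101.2: x_1* = 1.7907. Change: 1.7907 − 0.8139 = 0.9767.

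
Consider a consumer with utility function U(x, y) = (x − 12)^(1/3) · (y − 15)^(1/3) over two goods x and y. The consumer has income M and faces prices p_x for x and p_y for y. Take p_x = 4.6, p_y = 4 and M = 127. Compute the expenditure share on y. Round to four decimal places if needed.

share on y = 0.5189

MRS = (y−15)/(x−12). Tangency with p_x/p_y gives y−15 = (p_x/p_y)·(x−12).
After buying the subsistence bundle (12, 15), a share 0.5 of the remaining income goes to x: x* = 12 + 0.5·(M − 12p_x − 15p_y)/p_x.
Discretionary income = 127 − 12·4.6 − 15·4 = 11.8; x* = 12 + 0.5·11.8/4.6 = 13.2826; y* = 15 + 0.5·11.8/4 = 16.475.
Expenditure on y: 4·16.475 = 65.9; share = 0.5189.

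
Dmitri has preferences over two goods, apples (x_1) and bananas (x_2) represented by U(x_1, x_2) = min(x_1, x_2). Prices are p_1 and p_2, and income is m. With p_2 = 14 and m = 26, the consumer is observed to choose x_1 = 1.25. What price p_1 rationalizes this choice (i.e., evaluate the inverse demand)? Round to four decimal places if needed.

Leontief preferences: the optimum is at the kink where x_1/1 = x_2/1, i.e. x_2 = x_1.
Budget: p_1·x_1 + p_2·x_1 = m, so (p_1 + p_2)·x_1 = m.
Demand: x_1*(p_1,p_2,m) = m/(p_1 + p_2), x_2* = m/(p_1 + p_2).
Set x_1* = 1.25 in the demand function and solve for p_1: p_1 = 6.8.

p_1 = 6.8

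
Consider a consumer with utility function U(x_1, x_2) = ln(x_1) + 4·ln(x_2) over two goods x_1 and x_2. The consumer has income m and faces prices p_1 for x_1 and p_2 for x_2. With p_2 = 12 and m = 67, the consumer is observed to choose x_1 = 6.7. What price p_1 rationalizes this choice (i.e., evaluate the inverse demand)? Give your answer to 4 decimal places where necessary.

p_1 = 2

MU_x_1/MU_x_2 = (x_2)/(4·x_1); tangency sets this equal to p_1/p_2.
So p_2·x_2 = 4·p_1·x_1; combined with the budget, a share 0.2 of income goes to x_1.
Demand: x_1*(p_1,p_2,m) = 0.2·m/p_1 and x_2* = 0.8·m/p_2.
Set x_1* = 6.7 in the demand function and solve for p_1: p_1 = 2.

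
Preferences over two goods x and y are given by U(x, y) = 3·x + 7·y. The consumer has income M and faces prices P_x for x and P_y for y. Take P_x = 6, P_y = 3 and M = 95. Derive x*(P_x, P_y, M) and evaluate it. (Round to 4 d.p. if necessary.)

x* = 0

Linear utility — the consumer picks whichever good has higher MU/price: 3/6 = 0.5 vs 7/3 = 2.3333.
y gives more utility per dollar, so spend all income on y: y* = M/P_y, x* = 0.
Numerically: x* = 0, y* = 31.6667.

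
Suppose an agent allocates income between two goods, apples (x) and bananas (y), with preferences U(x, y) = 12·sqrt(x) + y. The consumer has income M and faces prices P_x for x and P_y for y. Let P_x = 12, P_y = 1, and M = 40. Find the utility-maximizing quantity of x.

Thus x* = (6·P_y/P_x)² — independent of M — with the rest of income spent on y.
Plugging in: x* = (6·1/12)² = 0.25.

x* = 0.25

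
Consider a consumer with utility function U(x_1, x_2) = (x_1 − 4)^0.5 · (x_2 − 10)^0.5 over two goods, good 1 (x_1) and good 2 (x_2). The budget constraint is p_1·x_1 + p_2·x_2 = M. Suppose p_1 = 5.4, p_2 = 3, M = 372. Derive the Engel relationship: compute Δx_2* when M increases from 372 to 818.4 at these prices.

Substituting into the budget: x_1* = 4 + 0.5·(M − 4·p_1 − 10·p_2)/p_1, and x_2* = 10 + 0.5·(…)/p_2.
Discretionary income = 372 − 4·5.4 − 10·3 = 320.4; x_2* = 10 + 0.5·320.4/3 = 63.4.
At M' = 818.4: x_2* = 137.8. Change: 137.8 − 63.4 = 74.4.

Δx_2* = 74.4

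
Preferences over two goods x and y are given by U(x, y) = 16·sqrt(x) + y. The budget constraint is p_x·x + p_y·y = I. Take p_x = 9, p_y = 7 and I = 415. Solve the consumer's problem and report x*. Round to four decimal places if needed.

x* = 38.716

MU_x = 8/√x, MU_y = 1. Tangency: 8/√x = p_x/p_y.
Thus x* = (8·p_y/p_x)² — independent of I — with the rest of income spent on y.
Plugging in: x* = (8·7/9)² = 38.716.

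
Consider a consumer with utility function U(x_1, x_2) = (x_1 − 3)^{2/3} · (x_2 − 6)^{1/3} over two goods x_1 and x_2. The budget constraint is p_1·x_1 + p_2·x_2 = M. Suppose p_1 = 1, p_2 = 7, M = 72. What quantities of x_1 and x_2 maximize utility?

x_1* = 21, x_2* = 7.2857

MRS = 2·(x_2−6)/(x_1−3). Tangency with p_1/p_2 gives x_2−6 = (1/2)·(p_1/p_2)·(x_1−3).
After buying the subsistence bundle (3, 6), a share 2/3 of the remaining income goes to x_1: x_1* = 3 + 2/3·(M − 3p_1 − 6p_2)/p_1.
Discretionary income = 72 − 3·1 − 6·7 = 27; x_1* = 3 + 2/3·27/1 = 21; x_2* = 6 + 1/3·27/7 = 7.2857.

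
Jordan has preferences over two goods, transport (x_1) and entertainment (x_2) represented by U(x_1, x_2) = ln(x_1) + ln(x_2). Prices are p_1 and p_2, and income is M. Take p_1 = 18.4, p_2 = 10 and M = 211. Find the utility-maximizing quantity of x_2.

x_2* = 10.55

MU_x_1/MU_x_2 = (x_2)/(x_1); tangency sets this equal to p_1/p_2.
Rearranging, p_2·x_2 = p_1·x_1. Substituting into the budget gives p_1·x_1·(1 + 1) = M.
Demand: x_1*(p_1,p_2,M) = 0.5·M/p_1 and x_2* = 0.5·M/p_2.
At p_1=18.4, p_2=10, M=211: x_2* = 0.5·211/10 = 10.55.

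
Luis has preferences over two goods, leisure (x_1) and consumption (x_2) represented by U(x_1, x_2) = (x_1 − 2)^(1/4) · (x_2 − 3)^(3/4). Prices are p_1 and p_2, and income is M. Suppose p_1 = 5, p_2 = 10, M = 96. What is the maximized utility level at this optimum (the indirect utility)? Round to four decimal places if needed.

V = 3.7951

This is Cobb-Douglas in (x_1−2, x_2−3): tangency gives 0.25·p_2·(x_2−3) = 0.75·p_1·(x_1−2).
After buying the subsistence bundle (2, 3), a share 0.25 of the remaining income goes to x_1: x_1* = 2 + 0.25·(M − 2p_1 − 3p_2)/p_1.
Discretionary income = 96 − 2·5 − 3·10 = 56; x_1* = 2 + 0.25·56/5 = 4.8; x_2* = 3 + 0.75·56/10 = 7.2.
Utility at the optimum: U(4.8, 7.2) = 3.7951.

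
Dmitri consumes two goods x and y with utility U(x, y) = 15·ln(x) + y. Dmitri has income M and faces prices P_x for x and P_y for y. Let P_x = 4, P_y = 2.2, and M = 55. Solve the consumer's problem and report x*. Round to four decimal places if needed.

x* = 8.25

At the given prices: x* = 15·2.2/4 = 8.25.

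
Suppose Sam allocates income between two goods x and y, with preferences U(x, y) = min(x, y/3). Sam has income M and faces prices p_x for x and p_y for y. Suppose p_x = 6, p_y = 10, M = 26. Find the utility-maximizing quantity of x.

x* = 0.7222

Leontief preferences: the optimum is at the kink where x/1 = y/3, i.e. y = 3·x.
Budget: p_x·x + p_y·3·x = M, so (p_x + 3·p_y)·x = M.
Demand: x*(p_x,p_y,M) = M/(p_x + 3·p_y), y* = 3·M/(p_x + 3·p_y).
Here 6 + 3·10 = 36, giving x* = 0.7222.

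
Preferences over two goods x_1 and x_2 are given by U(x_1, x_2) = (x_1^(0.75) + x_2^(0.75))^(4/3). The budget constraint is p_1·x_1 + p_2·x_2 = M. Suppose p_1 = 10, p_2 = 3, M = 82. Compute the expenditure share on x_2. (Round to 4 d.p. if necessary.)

MRS = MU_x_1/MU_x_2 = (x_2/x_1)^(0.25). Set equal to p_1/p_2.
Solve for the ratio: x_2/x_1 = [p_1/p_2]^(4).
Substitute x_2 = (x_2/x_1)·x_1 into the budget: x_1* = M/(p_1 + p_2·(x_2/x_1)).
Numerically x_2/x_1 = 123.45679, so x_1* = 82/(10 + 3·123.45679) = 0.2156 and x_2* = 123.45679·0.2156 = 26.6147.
Expenditure on x_2: 3·26.6147 = 79.8442; share = 0.9737.

share on x_2 = 0.9737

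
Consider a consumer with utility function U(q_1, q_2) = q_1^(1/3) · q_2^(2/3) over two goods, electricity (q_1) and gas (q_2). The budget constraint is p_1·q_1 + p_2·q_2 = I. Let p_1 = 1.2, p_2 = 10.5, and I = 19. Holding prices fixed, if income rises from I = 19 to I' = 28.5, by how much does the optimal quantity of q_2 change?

Δq_2* = 0.6032

The MRS is (1/2)·q_2/q_1. Set MRS = p_1/p_2.
So 1/3·p_2·q_2 = 2/3·p_1·q_1; combined with the budget, a share 1/3 of income goes to q_1.
Demand: q_1*(p_1,p_2,I) = 1/3·I/p_1 and q_2* = 2/3·I/p_2.
At p_1=1.2, p_2=10.5, I=19: q_2* = 2/3·19/10.5 = 1.2063.
At I' = 28.5: q_2* = 1.8095. Change: 1.8095 − 1.2063 = 0.6032.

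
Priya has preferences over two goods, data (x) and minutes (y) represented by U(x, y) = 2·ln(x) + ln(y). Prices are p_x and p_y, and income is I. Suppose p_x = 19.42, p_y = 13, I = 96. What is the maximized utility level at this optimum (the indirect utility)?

MU_x/MU_y = (2·y)/(x); tangency sets this equal to p_x/p_y.
Rearranging, p_y·y = (1/2)·p_x·x. Substituting into the budget gives p_x·x·(1 + (1/2)) = I.
Demand: x*(p_x,p_y,I) = 2/3·I/p_x and y* = 1/3·I/p_y.
At p_x=19.42, p_y=13, I=96: x* = 2/3·96/19.42 = 3.2956, y* = 2.4615.
Utility at the optimum: U(3.2956, 2.4615) = 3.2859.

V = 3.2859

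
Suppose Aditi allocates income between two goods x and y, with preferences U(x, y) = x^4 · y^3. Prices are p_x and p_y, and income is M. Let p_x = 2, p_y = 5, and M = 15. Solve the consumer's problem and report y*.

y* = 1.2857

The MRS is (4/3)·y/x. Set MRS = p_x/p_y.
Rearranging, p_y·y = (3/4)·p_x·x. Substituting into the budget gives p_x·x·(1 + (3/4)) = M.
Demand: x*(p_x,p_y,M) = 4/7·M/p_x and y* = 3/7·M/p_y.
At p_x=2, p_y=5, M=15: y* = 3/7·15/5 = 1.2857.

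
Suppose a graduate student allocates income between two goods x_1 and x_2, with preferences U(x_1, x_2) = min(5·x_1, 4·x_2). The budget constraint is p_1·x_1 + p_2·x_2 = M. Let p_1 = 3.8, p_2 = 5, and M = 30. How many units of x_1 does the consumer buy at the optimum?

With perfect complements, no substitution: consume in ratio x_1:x_2 = 4:5.
Budget: p_1·x_1 + p_2·(5/4)·x_1 = M, so (4·p_1 + 5·p_2)·x_1 = 4·M.
Demand: x_1*(p_1,p_2,M) = 4·M/(4·p_1 + 5·p_2), x_2* = 5·M/(4·p_1 + 5·p_2).
Here 4·3.8 + 5·5 = 40.2, giving x_1* = 2.9851.

x_1* = 2.9851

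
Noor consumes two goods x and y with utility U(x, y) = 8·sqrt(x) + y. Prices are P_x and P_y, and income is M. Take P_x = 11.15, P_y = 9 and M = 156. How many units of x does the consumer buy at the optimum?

x* = 10.4245

MU_x = 4/√x, MU_y = 1. Tangency: 4/√x = P_x/P_y.
Thus x* = (4·P_y/P_x)² — independent of M — with the rest of income spent on y.
Plugging in: x* = (4·9/11.15)² = 10.4245.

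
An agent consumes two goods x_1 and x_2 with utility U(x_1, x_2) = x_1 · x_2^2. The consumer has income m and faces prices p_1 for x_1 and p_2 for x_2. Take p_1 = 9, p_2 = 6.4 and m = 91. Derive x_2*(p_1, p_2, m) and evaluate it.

x_2* = 9.4792

Tangency: MRS = (1/2)·x_2/x_1 = p_1/p_2.
Rearranging, p_2·x_2 = 2·p_1·x_1. Substituting into the budget gives p_1·x_1·(1 + 2) = m.
Demand: x_1*(p_1,p_2,m) = 1/3·m/p_1 and x_2* = 2/3·m/p_2.
At p_1=9, p_2=6.4, m=91: x_2* = 2/3·91/6.4 = 9.4792.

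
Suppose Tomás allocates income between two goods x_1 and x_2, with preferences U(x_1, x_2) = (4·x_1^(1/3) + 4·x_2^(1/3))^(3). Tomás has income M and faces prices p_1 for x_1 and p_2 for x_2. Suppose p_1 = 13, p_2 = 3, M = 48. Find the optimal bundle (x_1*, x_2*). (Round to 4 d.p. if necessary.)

MRS = MU_x_1/MU_x_2 = (x_2/x_1)^(2/3). Set equal to p_1/p_2.
Hence x_2/x_1 = (p_1/p_2)^(1/(2/3)), i.e. raised to the 1.5 power.
Substitute x_2 = (x_2/x_1)·x_1 into the budget: x_1* = M/(p_1 + p_2·(x_2/x_1)).
Numerically x_2/x_1 = 9.020553, so x_1* = 48/(13 + 3·9.020553) = 1.1982 and x_2* = 9.020553·1.1982 = 10.808.

x_1* = 1.1982, x_2* = 10.808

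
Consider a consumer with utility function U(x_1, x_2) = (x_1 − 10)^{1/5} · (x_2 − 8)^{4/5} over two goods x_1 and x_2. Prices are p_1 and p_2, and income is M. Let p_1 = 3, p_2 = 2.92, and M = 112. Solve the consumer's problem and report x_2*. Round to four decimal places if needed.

Let x_1' = x_1−10, x_2' = x_2−8. MRS = (1/4)·x_2'/x_1' = p_1/p_2.
After buying the subsistence bundle (10, 8), a share 0.2 of the remaining income goes to x_1: x_1* = 10 + 0.2·(M − 10p_1 − 8p_2)/p_1.
Discretionary income = 112 − 10·3 − 8·2.92 = 58.64; x_2* = 8 + 0.8·58.64/2.92 = 24.0658.

x_2* = 24.0658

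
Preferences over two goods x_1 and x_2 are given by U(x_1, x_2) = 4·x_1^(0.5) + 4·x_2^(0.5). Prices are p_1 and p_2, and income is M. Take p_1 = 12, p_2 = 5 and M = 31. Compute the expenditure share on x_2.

MU_x_1 ∝ 4·x_1^(-0.5), MU_x_2 ∝ 4·x_2^(-0.5), so MRS = (x_2/x_1)^(0.5) = p_1/p_2.
Hence x_2/x_1 = (p_1/p_2)^(1/(0.5)), i.e. raised to the 2 power.
With the ratio pinned down, the budget gives x_1* = M/(p_1 + p_2·(x_2/x_1)) and x_2* = (x_2/x_1)·x_1*.
Numerically x_2/x_1 = 5.76, so x_1* = 31/(12 + 5·5.76) = 0.7598 and x_2* = 5.76·0.7598 = 4.3765.
Expenditure on x_2: 5·4.3765 = 21.8824; share = 0.7059.

share on x_2 = 0.7059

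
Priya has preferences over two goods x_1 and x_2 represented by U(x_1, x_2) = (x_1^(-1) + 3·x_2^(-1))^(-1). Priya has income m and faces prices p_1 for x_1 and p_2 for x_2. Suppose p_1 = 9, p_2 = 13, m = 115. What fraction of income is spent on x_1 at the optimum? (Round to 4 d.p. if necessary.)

From the CES first-order condition, (1/3)·(x_2/x_1)^(2) = p_1/p_2.
Solve for the ratio: x_2/x_1 = [3·p_1/p_2]^(0.5).
Substitute x_2 = (x_2/x_1)·x_1 into the budget: x_1* = m/(p_1 + p_2·(x_2/x_1)).
Numerically x_2/x_1 = 1.441153, so x_1* = 115/(9 + 13·1.441153) = 4.1464 and x_2* = 1.441153·4.1464 = 5.9756.
Expenditure on x_1: 9·4.1464 = 37.3175; share = 0.3245.

share on x_1 = 0.3245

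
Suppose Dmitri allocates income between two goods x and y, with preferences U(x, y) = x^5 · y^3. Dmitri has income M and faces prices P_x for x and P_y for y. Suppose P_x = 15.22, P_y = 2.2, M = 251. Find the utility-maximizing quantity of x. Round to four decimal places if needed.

MU_x/MU_y = (5·y)/(3·x); tangency sets this equal to P_x/P_y.
Rearranging, P_y·y = (3/5)·P_x·x. Substituting into the budget gives P_x·x·(1 + (3/5)) = M.
Demand: x*(P_x,P_y,M) = 0.625·M/P_x and y* = 0.375·M/P_y.
At P_x=15.22, P_y=2.2, M=251: x* = 0.625·251/15.22 = 10.3072.

x* = 10.3072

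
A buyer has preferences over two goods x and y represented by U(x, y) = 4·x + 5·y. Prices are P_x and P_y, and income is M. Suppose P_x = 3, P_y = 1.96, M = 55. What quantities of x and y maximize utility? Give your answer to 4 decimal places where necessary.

Linear utility — the consumer picks whichever good has higher MU/price: 4/3 = 1.3333 vs 5/1.96 = 2.551.
y gives more utility per dollar, so spend all income on y: y* = M/P_y, x* = 0.
Numerically: x* = 0, y* = 28.0612.

x* = 0, y* = 28.0612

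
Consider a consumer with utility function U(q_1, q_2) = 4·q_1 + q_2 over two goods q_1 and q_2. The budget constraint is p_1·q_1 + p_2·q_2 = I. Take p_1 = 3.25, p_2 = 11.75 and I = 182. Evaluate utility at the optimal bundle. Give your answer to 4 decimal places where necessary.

Linear utility — the consumer picks whichever good has higher MU/price: 4/3.25 = 1.2308 vs 1/11.75 = 0.0851.
q_1 gives more utility per dollar, so spend all income on q_1: q_1* = I/p_1, q_2* = 0.
Numerically: q_1* = 56, q_2* = 0.
Utility at the optimum: U(56, 0) = 224.

V = 224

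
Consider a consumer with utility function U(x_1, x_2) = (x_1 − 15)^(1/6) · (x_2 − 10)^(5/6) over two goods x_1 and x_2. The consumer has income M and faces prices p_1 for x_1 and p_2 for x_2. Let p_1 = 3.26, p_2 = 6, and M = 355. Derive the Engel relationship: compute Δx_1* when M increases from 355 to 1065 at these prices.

Δx_1* = 36.2986

This is Cobb-Douglas in (x_1−15, x_2−10): tangency gives 1/6·p_2·(x_2−10) = 5/6·p_1·(x_1−15).
After buying the subsistence bundle (15, 10), a share 1/6 of the remaining income goes to x_1: x_1* = 15 + 1/6·(M − 15p_1 − 10p_2)/p_1.
Discretionary income = 355 − 15·3.26 − 10·6 = 246.1; x_1* = 15 + 1/6·246.1/3.26 = 27.5818.
At M' = 1065: x_1* = 63.8804. Change: 63.8804 − 27.5818 = 36.2986.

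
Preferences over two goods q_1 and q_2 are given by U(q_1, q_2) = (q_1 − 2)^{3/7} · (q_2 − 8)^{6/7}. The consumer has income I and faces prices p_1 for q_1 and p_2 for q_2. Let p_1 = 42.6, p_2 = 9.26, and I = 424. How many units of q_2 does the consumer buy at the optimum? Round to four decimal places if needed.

q_2* = 27.0583

MRS = (1/2)·(q_2−8)/(q_1−2). Tangency with p_1/p_2 gives q_2−8 = 2·(p_1/p_2)·(q_1−2).
After buying the subsistence bundle (2, 8), a share 1/3 of the remaining income goes to q_1: q_1* = 2 + 1/3·(I − 2p_1 − 8p_2)/p_1.
Discretionary income = 424 − 2·42.6 − 8·9.26 = 264.72; q_2* = 8 + 2/3·264.72/9.26 = 27.0583.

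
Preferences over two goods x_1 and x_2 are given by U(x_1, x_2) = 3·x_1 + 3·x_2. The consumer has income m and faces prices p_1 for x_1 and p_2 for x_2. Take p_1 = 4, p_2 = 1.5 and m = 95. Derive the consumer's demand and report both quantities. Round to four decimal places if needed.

Linear utility — the consumer picks whichever good has higher MU/price: 3/4 = 0.75 vs 3/1.5 = 2.
x_2 gives more utility per dollar, so spend all income on x_2: x_2* = m/p_2, x_1* = 0.
Numerically: x_1* = 0, x_2* = 63.3333.

x_1* = 0, x_2* = 63.3333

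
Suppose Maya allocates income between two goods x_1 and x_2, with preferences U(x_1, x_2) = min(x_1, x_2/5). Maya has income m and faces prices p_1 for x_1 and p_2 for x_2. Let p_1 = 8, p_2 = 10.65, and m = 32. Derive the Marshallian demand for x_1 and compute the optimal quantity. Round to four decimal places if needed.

Leontief preferences: the optimum is at the kink where x_1/1 = x_2/5, i.e. x_2 = 5·x_1.
Budget: p_1·x_1 + p_2·5·x_1 = m, so (p_1 + 5·p_2)·x_1 = m.
Demand: x_1*(p_1,p_2,m) = m/(p_1 + 5·p_2), x_2* = 5·m/(p_1 + 5·p_2).
Here 8 + 5·10.65 = 61.25, giving x_1* = 0.5224.

x_1* = 0.5224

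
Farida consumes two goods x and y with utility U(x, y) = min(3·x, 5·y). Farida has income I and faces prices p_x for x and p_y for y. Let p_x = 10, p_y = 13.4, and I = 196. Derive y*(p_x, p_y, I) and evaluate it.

y* = 6.5188

With perfect complements, no substitution: consume in ratio x:y = 5:3.
Budget: p_x·x + p_y·(3/5)·x = I, so (5·p_x + 3·p_y)·x = 5·I.
Demand: x*(p_x,p_y,I) = 5·I/(5·p_x + 3·p_y), y* = 3·I/(5·p_x + 3·p_y).
Here 5·10 + 3·13.4 = 90.2, giving y* = 6.5188.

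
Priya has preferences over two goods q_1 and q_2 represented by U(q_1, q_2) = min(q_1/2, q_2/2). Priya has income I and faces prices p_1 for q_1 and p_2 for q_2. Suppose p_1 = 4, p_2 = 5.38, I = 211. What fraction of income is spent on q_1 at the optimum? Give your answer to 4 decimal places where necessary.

With perfect complements, no substitution: consume in ratio q_1:q_2 = 2:2.
Budget: p_1·q_1 + p_2·q_1 = I, so (2·p_1 + 2·p_2)·q_1 = 2·I.
Demand: q_1*(p_1,p_2,I) = 2·I/(2·p_1 + 2·p_2), q_2* = 2·I/(2·p_1 + 2·p_2).
Here 2·4 + 2·5.38 = 18.76, giving q_1* = 22.4947 and q_2* = 22.4947.
Expenditure on q_1: 4·22.4947 = 89.9787; share = 0.4264.

share on q_1 = 0.4264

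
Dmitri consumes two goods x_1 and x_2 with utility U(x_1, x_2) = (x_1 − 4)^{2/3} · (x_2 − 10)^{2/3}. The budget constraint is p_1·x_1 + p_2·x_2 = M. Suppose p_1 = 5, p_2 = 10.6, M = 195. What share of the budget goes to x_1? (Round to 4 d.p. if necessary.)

share on x_1 = 0.2795

MRS = (x_2−10)/(x_1−4). Tangency with p_1/p_2 gives x_2−10 = (p_1/p_2)·(x_1−4).
After buying the subsistence bundle (4, 10), a share 0.5 of the remaining income goes to x_1: x_1* = 4 + 0.5·(M − 4p_1 − 10p_2)/p_1.
Discretionary income = 195 − 4·5 − 10·10.6 = 69; x_1* = 4 + 0.5·69/5 = 10.9; x_2* = 10 + 0.5·69/10.6 = 13.2547.
Expenditure on x_1: 5·10.9 = 54.5; share = 0.2795.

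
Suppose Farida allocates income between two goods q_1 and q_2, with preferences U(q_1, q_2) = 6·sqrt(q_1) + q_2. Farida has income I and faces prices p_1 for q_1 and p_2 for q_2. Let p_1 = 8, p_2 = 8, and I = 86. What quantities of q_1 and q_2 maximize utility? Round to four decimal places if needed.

Utility is quasi-linear in q_2; the FOC for q_1 is 3/√q_1 = p_1/p_2.
Solve: √q_1 = 3·p_2/p_1, so q_1*(p_1,p_2) = (3·p_2/p_1)², and q_2* = (I − p_1·q_1*)/p_2.
Plugging in: q_1* = (3·8/8)² = 9, q_2* = 1.75.

q_1* = 9, q_2* = 1.75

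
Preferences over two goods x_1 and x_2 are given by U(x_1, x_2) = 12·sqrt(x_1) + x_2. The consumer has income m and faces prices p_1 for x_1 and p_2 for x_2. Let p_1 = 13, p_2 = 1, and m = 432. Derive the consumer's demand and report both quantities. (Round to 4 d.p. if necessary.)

x_1* = 0.213, x_2* = 429.2308

Solve: √x_1 = 6·p_2/p_1, so x_1*(p_1,p_2) = (6·p_2/p_1)², and x_2* = (m − p_1·x_1*)/p_2.
Plugging in: x_1* = (6·1/13)² = 0.213, x_2* = 429.2308.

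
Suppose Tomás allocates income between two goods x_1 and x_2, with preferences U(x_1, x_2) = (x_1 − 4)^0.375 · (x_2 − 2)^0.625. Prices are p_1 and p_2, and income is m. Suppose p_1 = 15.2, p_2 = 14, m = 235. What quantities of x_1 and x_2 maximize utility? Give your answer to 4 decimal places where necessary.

x_1* = 7.6069, x_2* = 8.5268

Let x_1' = x_1−4, x_2' = x_2−2. MRS = (3/5)·x_2'/x_1' = p_1/p_2.
Substituting into the budget: x_1* = 4 + 0.375·(m − 4·p_1 − 2·p_2)/p_1, and x_2* = 2 + 0.625·(…)/p_2.
Discretionary income = 235 − 4·15.2 − 2·14 = 146.2; x_1* = 4 + 0.375·146.2/15.2 = 7.6069; x_2* = 2 + 0.625·146.2/14 = 8.5268.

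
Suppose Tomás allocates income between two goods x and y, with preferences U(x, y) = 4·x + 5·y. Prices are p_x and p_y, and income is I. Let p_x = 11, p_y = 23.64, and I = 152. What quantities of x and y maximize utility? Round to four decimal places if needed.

Perfect substitutes: compare marginal utility per dollar. 4/p_x vs 5/p_y → 0.3636 vs 0.2115.
x gives more utility per dollar, so spend all income on x: x* = I/p_x, y* = 0.
Numerically: x* = 13.8182, y* = 0.

x* = 13.8182, y* = 0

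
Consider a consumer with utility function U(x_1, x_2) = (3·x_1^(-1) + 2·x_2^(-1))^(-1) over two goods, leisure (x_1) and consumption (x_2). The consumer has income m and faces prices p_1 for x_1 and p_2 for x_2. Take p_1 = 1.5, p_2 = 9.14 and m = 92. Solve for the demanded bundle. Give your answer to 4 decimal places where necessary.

x_1* = 20.3394, x_2* = 6.7277

From the CES first-order condition, (3/2)·(x_2/x_1)^(2) = p_1/p_2.
Solve for the ratio: x_2/x_1 = [(2/3)·p_1/p_2]^(0.5).
With the ratio pinned down, the budget gives x_1* = m/(p_1 + p_2·(x_2/x_1)) and x_2* = (x_2/x_1)·x_1*.
Numerically x_2/x_1 = 0.330771, so x_1* = 92/(1.5 + 9.14·0.330771) = 20.3394 and x_2* = 0.330771·20.3394 = 6.7277.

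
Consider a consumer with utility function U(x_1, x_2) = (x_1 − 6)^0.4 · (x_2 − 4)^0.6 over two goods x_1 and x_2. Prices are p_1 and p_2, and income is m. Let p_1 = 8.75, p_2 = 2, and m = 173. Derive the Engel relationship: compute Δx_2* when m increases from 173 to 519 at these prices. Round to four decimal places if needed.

Δx_2* = 103.8

Discretionary income = 173 − 6·8.75 − 4·2 = 112.5; x_2* = 4 + 0.6·112.5/2 = 37.75.
At m' = 519: x_2* = 141.55. Change: 141.55 − 37.75 = 103.8.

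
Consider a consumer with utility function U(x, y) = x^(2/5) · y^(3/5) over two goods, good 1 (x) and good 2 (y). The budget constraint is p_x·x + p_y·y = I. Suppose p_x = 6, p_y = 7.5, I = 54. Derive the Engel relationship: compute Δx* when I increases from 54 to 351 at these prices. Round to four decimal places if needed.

Δx* = 19.8

Tangency: MRS = (2/3)·y/x = p_x/p_y.
Rearranging, p_y·y = (3/2)·p_x·x. Substituting into the budget gives p_x·x·(1 + (3/2)) = I.
Demand: x*(p_x,p_y,I) = 0.4·I/p_x and y* = 0.6·I/p_y.
At p_x=6, p_y=7.5, I=54: x* = 0.4·54/6 = 3.6.
At I' = 351: x* = 23.4. Change: 23.4 − 3.6 = 19.8.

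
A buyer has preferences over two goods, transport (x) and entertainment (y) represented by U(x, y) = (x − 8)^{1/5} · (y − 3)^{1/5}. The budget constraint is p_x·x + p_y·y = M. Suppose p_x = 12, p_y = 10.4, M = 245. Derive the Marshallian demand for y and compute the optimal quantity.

y* = 8.6635

MRS = (y−3)/(x−8). Tangency with p_x/p_y gives y−3 = (p_x/p_y)·(x−8).
Substituting into the budget: x* = 8 + 0.5·(M − 8·p_x − 3·p_y)/p_x, and y* = 3 + 0.5·(…)/p_y.
Discretionary income = 245 − 8·12 − 3·10.4 = 117.8; y* = 3 + 0.5·117.8/10.4 = 8.6635.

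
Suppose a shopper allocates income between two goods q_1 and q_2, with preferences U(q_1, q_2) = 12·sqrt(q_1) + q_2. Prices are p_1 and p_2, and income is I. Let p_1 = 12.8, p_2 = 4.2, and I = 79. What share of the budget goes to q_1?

MU_q_1 = 6/√q_1, MU_q_2 = 1. Tangency: 6/√q_1 = p_1/p_2.
Thus q_1* = (6·p_2/p_1)² — independent of I — with the rest of income spent on q_2.
Plugging in: q_1* = (6·4.2/12.8)² = 3.876, q_2* = 6.997.
Expenditure on q_1: 12.8·3.876 = 49.6125; share = 0.628.

share on q_1 = 0.628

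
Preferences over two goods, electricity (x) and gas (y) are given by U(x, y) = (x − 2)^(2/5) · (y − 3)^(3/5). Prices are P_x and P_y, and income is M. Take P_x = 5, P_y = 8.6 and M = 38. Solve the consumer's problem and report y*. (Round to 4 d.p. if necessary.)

y* = 3.1535

This is Cobb-Douglas in (x−2, y−3): tangency gives 0.4·P_y·(y−3) = 0.6·P_x·(x−2).
Substituting into the budget: x* = 2 + 0.4·(M − 2·P_x − 3·P_y)/P_x, and y* = 3 + 0.6·(…)/P_y.
Discretionary income = 38 − 2·5 − 3·8.6 = 2.2; y* = 3 + 0.6·2.2/8.6 = 3.1535.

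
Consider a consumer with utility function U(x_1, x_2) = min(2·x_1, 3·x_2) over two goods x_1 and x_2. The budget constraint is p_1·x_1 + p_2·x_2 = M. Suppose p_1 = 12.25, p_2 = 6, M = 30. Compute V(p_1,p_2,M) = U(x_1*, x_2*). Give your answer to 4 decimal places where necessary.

V = 3.6923

With perfect complements, no substitution: consume in ratio x_1:x_2 = 3:2.
Budget: p_1·x_1 + p_2·(2/3)·x_1 = M, so (3·p_1 + 2·p_2)·x_1 = 3·M.
Demand: x_1*(p_1,p_2,M) = 3·M/(3·p_1 + 2·p_2), x_2* = 2·M/(3·p_1 + 2·p_2).
Here 3·12.25 + 2·6 = 48.75, giving x_1* = 1.8462 and x_2* = 1.2308.
Utility at the optimum: U(1.8462, 1.2308) = 3.6923.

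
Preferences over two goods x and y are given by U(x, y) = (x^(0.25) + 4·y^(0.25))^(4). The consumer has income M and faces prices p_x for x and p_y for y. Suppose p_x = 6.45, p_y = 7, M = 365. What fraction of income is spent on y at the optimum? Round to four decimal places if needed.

From the CES first-order condition, (1/4)·(y/x)^(0.75) = p_x/p_y.
Hence y/x = (4·p_x/p_y)^(1/(0.75)), i.e. raised to the 4/3 power.
With the ratio pinned down, the budget gives x* = M/(p_x + p_y·(y/x)) and y* = (y/x)·x*.
Numerically y/x = 5.693276, so x* = 365/(6.45 + 7·5.693276) = 7.8829 and y* = 5.693276·7.8829 = 44.8794.
Expenditure on y: 7·44.8794 = 314.1555; share = 0.8607.

share on y = 0.8607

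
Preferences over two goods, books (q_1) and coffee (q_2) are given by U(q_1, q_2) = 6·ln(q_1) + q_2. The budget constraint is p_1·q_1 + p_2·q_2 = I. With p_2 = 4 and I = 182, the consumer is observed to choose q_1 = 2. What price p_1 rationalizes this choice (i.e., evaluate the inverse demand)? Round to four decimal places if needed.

Set MRS = p_1/p_2: (6/q_1)/1 = p_1/p_2.
So q_1*(p_1,p_2) = 6·p_2/p_1, independent of income; and q_2* = (I − 6·p_2)/p_2.
Set q_1* = 2 in the demand function and solve for p_1: p_1 = 12.

p_1 = 12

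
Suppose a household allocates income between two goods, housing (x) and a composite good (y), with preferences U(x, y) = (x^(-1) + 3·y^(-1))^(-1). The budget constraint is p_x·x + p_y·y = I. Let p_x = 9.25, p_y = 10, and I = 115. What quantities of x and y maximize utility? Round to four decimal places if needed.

From the CES first-order condition, (1/3)·(y/x)^(2) = p_x/p_y.
Solve for the ratio: y/x = [3·p_x/p_y]^(0.5).
Substitute y = (y/x)·x into the budget: x* = I/(p_x + p_y·(y/x)).
Numerically y/x = 1.665833, so x* = 115/(9.25 + 10·1.665833) = 4.4387 and y* = 1.665833·4.4387 = 7.3942.

x* = 4.4387, y* = 7.3942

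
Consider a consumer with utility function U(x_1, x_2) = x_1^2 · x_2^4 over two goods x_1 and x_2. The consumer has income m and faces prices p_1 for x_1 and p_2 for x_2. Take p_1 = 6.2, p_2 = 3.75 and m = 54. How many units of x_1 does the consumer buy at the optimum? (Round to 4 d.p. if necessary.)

MU_x_1/MU_x_2 = (2·x_2)/(4·x_1); tangency sets this equal to p_1/p_2.
Rearranging, p_2·x_2 = 2·p_1·x_1. Substituting into the budget gives p_1·x_1·(1 + 2) = m.
Demand: x_1*(p_1,p_2,m) = 1/3·m/p_1 and x_2* = 2/3·m/p_2.
At p_1=6.2, p_2=3.75, m=54: x_1* = 1/3·54/6.2 = 2.9032.

x_1* = 2.9032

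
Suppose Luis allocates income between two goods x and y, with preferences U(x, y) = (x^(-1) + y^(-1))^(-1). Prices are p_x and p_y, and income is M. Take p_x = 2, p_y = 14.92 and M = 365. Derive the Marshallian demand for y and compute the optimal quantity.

MRS = MU_x/MU_y = (y/x)^(2). Set equal to p_x/p_y.
Solve for the ratio: y/x = [p_x/p_y]^(0.5).
Substitute y = (y/x)·x into the budget: x* = M/(p_x + p_y·(y/x)).
Numerically y/x = 0.366126, so x* = 365/(2 + 14.92·0.366126) = 48.9106 and y* = 0.366126·48.9106 = 17.9074.

y* = 17.9074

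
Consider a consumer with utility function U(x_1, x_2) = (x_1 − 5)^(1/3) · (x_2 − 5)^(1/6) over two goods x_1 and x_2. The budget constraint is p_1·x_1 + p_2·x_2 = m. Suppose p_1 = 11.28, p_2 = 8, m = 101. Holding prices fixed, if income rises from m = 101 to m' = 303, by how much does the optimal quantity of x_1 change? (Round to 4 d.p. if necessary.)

Discretionary income = 101 − 5·11.28 − 5·8 = 4.6; x_1* = 5 + 2/3·4.6/11.28 = 5.2719.
At m' = 303: x_1* = 17.2104. Change: 17.2104 − 5.2719 = 11.9385.

Δx_1* = 11.9385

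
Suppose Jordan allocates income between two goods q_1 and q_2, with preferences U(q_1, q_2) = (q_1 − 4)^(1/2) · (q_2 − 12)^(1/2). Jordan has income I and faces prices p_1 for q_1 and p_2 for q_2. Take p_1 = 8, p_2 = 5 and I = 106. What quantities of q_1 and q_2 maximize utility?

After buying the subsistence bundle (4, 12), a share 0.5 of the remaining income goes to q_1: q_1* = 4 + 0.5·(I − 4p_1 − 12p_2)/p_1.
Discretionary income = 106 − 4·8 − 12·5 = 14; q_1* = 4 + 0.5·14/8 = 4.875; q_2* = 12 + 0.5·14/5 = 13.4.

q_1* = 4.875, q_2* = 13.4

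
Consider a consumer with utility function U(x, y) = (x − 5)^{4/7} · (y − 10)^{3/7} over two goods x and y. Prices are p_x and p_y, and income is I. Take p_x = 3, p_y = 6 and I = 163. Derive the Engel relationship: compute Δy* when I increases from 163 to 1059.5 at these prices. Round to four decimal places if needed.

Δy* = 64.0357

Let x' = x−5, y' = y−10. MRS = (4/3)·y'/x' = p_x/p_y.
Substituting into the budget: x* = 5 + 4/7·(I − 5·p_x − 10·p_y)/p_x, and y* = 10 + 3/7·(…)/p_y.
Discretionary income = 163 − 5·3 − 10·6 = 88; y* = 10 + 3/7·88/6 = 16.2857.
At I' = 1059.5: y* = 80.3214. Change: 80.3214 − 16.2857 = 64.0357.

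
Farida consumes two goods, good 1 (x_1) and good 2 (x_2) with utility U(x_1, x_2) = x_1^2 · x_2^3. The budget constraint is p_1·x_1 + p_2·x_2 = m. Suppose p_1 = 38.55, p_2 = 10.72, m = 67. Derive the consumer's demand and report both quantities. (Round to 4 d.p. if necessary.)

x_1* = 0.6952, x_2* = 3.75

Tangency: MRS = (2/3)·x_2/x_1 = p_1/p_2.
So 2·p_2·x_2 = 3·p_1·x_1; combined with the budget, a share 0.4 of income goes to x_1.
Demand: x_1*(p_1,p_2,m) = 0.4·m/p_1 and x_2* = 0.6·m/p_2.
At p_1=38.55, p_2=10.72, m=67: x_1* = 0.4·67/38.55 = 0.6952, x_2* = 3.75.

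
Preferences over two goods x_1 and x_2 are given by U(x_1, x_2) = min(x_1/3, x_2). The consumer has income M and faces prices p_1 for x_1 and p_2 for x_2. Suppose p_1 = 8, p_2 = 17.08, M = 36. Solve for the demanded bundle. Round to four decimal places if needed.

With perfect complements, no substitution: consume in ratio x_1:x_2 = 3:1.
Budget: p_1·x_1 + p_2·(1/3)·x_1 = M, so (3·p_1 + p_2)·x_1 = 3·M.
Demand: x_1*(p_1,p_2,M) = 3·M/(3·p_1 + p_2), x_2* = M/(3·p_1 + p_2).
Here 3·8 + 17.08 = 41.08, giving x_1* = 2.629 and x_2* = 0.8763.

x_1* = 2.629, x_2* = 0.8763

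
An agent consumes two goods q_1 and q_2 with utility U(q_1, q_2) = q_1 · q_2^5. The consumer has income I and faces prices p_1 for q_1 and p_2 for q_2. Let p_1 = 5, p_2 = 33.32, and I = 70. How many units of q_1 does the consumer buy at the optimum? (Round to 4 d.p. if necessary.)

Tangency: MRS = (1/5)·q_2/q_1 = p_1/p_2.
So p_2·q_2 = 5·p_1·q_1; combined with the budget, a share 1/6 of income goes to q_1.
Demand: q_1*(p_1,p_2,I) = 1/6·I/p_1 and q_2* = 5/6·I/p_2.
At p_1=5, p_2=33.32, I=70: q_1* = 1/6·70/5 = 2.3333.

q_1* = 2.3333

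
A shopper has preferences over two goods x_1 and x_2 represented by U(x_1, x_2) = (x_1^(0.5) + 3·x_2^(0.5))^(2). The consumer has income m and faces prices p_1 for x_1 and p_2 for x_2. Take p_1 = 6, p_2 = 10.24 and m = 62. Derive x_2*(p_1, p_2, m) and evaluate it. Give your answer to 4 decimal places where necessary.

x_2* = 5.0896

MRS = MU_x_1/MU_x_2 = (1/3)·(x_2/x_1)^(0.5). Set equal to p_1/p_2.
Solve for the ratio: x_2/x_1 = [3·p_1/p_2]^(2).
Substitute x_2 = (x_2/x_1)·x_1 into the budget: x_1* = m/(p_1 + p_2·(x_2/x_1)).
Numerically x_2/x_1 = 3.089905, so x_1* = 62/(6 + 10.24·3.089905) = 1.6472 and x_2* = 3.089905·1.6472 = 5.0896.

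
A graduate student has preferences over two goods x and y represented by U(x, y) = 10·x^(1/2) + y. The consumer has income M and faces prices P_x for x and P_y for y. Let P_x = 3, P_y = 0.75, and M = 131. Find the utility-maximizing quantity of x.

x* = 1.5625

Utility is quasi-linear in y; the FOC for x is 5/√x = P_x/P_y.
Solve: √x = 5·P_y/P_x, so x*(P_x,P_y) = (5·P_y/P_x)², and y* = (M − P_x·x*)/P_y.
Plugging in: x* = (5·0.75/3)² = 1.5625.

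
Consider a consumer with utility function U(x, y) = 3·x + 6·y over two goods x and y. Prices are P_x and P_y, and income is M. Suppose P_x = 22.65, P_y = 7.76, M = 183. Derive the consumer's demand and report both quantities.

x* = 0, y* = 23.5825

y gives more utility per dollar, so spend all income on y: y* = M/P_y, x* = 0.
Numerically: x* = 0, y* = 23.5825.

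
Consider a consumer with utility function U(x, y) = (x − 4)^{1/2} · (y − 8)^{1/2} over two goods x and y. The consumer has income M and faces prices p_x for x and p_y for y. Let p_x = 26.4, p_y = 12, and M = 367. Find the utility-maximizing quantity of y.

y* = 14.8917

Let x' = x−4, y' = y−8. MRS = y'/x' = p_x/p_y.
After buying the subsistence bundle (4, 8), a share 0.5 of the remaining income goes to x: x* = 4 + 0.5·(M − 4p_x − 8p_y)/p_x.
Discretionary income = 367 − 4·26.4 − 8·12 = 165.4; y* = 8 + 0.5·165.4/12 = 14.8917.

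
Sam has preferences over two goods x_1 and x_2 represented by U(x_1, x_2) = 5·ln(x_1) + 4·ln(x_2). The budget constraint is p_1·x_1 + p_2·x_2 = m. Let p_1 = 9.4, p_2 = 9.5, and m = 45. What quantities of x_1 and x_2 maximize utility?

Tangency: MRS = (5/4)·x_2/x_1 = p_1/p_2.
Rearranging, p_2·x_2 = (4/5)·p_1·x_1. Substituting into the budget gives p_1·x_1·(1 + (4/5)) = m.
Demand: x_1*(p_1,p_2,m) = 5/9·m/p_1 and x_2* = 4/9·m/p_2.
At p_1=9.4, p_2=9.5, m=45: x_1* = 5/9·45/9.4 = 2.6596, x_2* = 2.1053.

x_1* = 2.6596, x_2* = 2.1053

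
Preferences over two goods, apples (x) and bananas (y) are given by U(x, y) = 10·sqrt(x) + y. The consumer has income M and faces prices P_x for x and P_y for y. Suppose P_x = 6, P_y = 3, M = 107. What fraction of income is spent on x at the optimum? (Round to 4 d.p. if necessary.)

share on x = 0.3505

Utility is quasi-linear in y; the FOC for x is 5/√x = P_x/P_y.
Thus x* = (5·P_y/P_x)² — independent of M — with the rest of income spent on y.
Plugging in: x* = (5·3/6)² = 6.25, y* = 23.1667.
Expenditure on x: 6·6.25 = 37.5; share = 0.3505.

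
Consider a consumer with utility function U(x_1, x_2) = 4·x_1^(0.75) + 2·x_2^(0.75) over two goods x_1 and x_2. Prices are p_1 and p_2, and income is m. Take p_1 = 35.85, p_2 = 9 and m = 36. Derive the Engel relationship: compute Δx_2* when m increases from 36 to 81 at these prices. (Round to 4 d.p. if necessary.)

Δx_2* = 3.9899

From the CES first-order condition, 2·(x_2/x_1)^(0.25) = p_1/p_2.
Solve for the ratio: x_2/x_1 = [(1/2)·p_1/p_2]^(4).
Substitute x_2 = (x_2/x_1)·x_1 into the budget: x_1* = m/(p_1 + p_2·(x_2/x_1)).
Numerically x_2/x_1 = 15.734995, so x_1* = 36/(35.85 + 9·15.734995) = 0.2029 and x_2* = 15.734995·0.2029 = 3.192.
At m' = 81: x_2* = 7.1819. Change: 7.1819 − 3.192 = 3.9899.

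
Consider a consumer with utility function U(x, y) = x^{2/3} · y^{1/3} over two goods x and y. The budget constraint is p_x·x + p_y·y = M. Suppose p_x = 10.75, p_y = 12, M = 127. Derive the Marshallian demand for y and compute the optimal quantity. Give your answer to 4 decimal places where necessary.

Tangency: MRS = 2·y/x = p_x/p_y.
So 2/3·p_y·y = 1/3·p_x·x; combined with the budget, a share 2/3 of income goes to x.
Demand: x*(p_x,p_y,M) = 2/3·M/p_x and y* = 1/3·M/p_y.
At p_x=10.75, p_y=12, M=127: y* = 1/3·127/12 = 3.5278.

y* = 3.5278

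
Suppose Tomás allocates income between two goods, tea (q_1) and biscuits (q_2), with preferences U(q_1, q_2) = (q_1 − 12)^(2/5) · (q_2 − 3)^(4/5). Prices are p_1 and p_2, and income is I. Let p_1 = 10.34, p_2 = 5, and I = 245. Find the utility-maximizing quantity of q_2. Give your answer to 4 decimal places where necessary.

q_2* = 17.1227

MRS = (1/2)·(q_2−3)/(q_1−12). Tangency with p_1/p_2 gives q_2−3 = 2·(p_1/p_2)·(q_1−12).
Substituting into the budget: q_1* = 12 + 1/3·(I − 12·p_1 − 3·p_2)/p_1, and q_2* = 3 + 2/3·(…)/p_2.
Discretionary income = 245 − 12·10.34 − 3·5 = 105.92; q_2* = 3 + 2/3·105.92/5 = 17.1227.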